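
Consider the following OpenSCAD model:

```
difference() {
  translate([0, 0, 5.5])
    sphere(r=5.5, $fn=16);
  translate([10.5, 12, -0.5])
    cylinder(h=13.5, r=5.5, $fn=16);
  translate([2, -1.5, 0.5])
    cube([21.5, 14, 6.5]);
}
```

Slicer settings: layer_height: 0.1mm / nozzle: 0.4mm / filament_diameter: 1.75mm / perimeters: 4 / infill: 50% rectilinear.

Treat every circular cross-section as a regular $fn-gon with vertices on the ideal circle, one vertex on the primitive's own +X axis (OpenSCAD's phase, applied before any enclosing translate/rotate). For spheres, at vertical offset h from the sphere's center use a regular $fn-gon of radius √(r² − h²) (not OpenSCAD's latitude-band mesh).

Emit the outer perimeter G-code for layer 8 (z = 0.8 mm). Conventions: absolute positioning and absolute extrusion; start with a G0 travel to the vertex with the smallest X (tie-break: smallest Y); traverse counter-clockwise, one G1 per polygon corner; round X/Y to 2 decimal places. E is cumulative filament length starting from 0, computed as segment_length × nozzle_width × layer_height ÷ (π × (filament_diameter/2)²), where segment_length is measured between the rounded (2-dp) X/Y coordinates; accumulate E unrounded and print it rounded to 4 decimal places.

At z = 0.8 mm: the r=5.5 sphere slices to a regular 16-gon of circumradius 2.857 (√(r²−h²) with h=4.7 from center); the cylinder at (10.5, 12): section is a regular 16-gon, circumradius r=5.5; the 21.5×14 cube at (2, -1.5) contributes its full rectangle; Subtracting the remaining from the first: starting from the r=5.5 sphere, the r=5.5 cylinder at (10.5, 12) misses the remaining region (no effect); the 21.5×14 cube at (2, -1.5) partially overlaps it — only the 2.15 mm² overlap (of its 301.00 mm²) is removed, clipping the outline — 1 connected region. The outline is a single polygon with 15 vertices. Extrusion per mm of travel: 0.4 × 0.1 / (π × 0.875²) = 0.016630. Accumulating E over each segment gives final E = 0.2974.

G0 X-2.86 Y0.00 Z0.80
G1 X-2.64 Y-1.09 E0.0185
G1 X-2.02 Y-2.02 E0.0371
G1 X-1.09 Y-2.64 E0.0557
G1 X0.00 Y-2.86 E0.0742
G1 X1.09 Y-2.64 E0.0927
G1 X2.02 Y-2.02 E0.1112
G1 X2.37 Y-1.50 E0.1217
G1 X2.00 Y-1.50 E0.1278
G1 X2.00 Y2.03 E0.1865
G1 X1.09 Y2.64 E0.2047
G1 X0.00 Y2.86 E0.2232
G1 X-1.09 Y2.64 E0.2417
G1 X-2.02 Y2.02 E0.2603
G1 X-2.64 Y1.09 E0.2789
G1 X-2.86 Y0.00 E0.2974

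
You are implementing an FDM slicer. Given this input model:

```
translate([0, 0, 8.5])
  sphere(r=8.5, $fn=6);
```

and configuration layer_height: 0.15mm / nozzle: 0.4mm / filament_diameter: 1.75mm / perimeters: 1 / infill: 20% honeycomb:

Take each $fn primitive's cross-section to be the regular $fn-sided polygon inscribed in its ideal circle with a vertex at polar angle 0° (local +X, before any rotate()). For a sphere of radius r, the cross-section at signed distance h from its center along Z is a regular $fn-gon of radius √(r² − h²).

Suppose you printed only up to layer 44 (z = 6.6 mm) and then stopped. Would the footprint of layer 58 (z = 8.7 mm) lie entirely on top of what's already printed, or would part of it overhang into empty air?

Compare the two slices. At z = 6.6: the r=8.5 sphere slices to a regular 6-gon of circumradius 8.285 (√(r²−h²) with h=1.9 from center) (area = (6/2)·8.285²·sin(360°/6) = 178.33 mm²). At z = 8.7: the r=8.5 sphere contributes a regular 6-gon of circumradius √(8.5²−0.2²) = 8.498 (area = (6/2)·8.498²·sin(360°/6) = 187.61 mm²). Checking containment: at z = 8.7 the cross-section extends beyond the z = 6.6 cross-section by about 9.28 mm².

part overhangs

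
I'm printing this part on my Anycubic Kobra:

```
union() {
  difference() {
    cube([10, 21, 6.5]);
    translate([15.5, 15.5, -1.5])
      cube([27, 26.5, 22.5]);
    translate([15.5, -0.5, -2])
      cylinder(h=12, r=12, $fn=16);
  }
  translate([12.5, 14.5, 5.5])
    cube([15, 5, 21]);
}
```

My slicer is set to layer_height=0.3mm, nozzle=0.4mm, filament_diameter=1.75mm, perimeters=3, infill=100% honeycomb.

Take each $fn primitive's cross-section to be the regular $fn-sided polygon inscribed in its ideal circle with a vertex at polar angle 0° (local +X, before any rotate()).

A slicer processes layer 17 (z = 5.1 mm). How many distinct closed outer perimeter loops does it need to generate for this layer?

At z = 5.1 mm: the cube is present — its section is the full 10×21 rectangle; the cube at (15.5, 15.5) is present — its section is the full 27×26.5 rectangle; the r=12 cylinder at (15.5, -0.5) gives a regular 16-gon of circumradius 12 (constant along its height); After the difference (first − rest): starting from the 10×21 cube, the 27×26.5 cube at (15.5, 15.5) misses the remaining region (no effect); the r=12 cylinder at (15.5, -0.5) partially overlaps it — only the 44.19 mm² overlap (of its 440.85 mm²) is removed, clipping the outline — 1 connected region; the cube at (12.5, 14.5) does not reach this height (z outside [5.5, 26.5]); Taking the union: only the result so far is present, so the union is just that shape — 1 connected region. The result has 1 disconnected region.

1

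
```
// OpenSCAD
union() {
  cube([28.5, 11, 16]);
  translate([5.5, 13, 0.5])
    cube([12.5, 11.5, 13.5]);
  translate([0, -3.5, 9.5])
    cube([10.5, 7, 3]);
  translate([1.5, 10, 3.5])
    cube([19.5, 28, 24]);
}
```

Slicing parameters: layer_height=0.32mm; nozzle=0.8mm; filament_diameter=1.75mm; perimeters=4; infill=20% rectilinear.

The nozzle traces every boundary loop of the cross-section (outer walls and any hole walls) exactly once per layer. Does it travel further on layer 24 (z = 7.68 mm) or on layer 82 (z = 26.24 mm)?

Layer 24 (z = 7.68): the cube is present — its section is the full 28.5×11 rectangle (perimeter 79.00 mm); the cube at (5.5, 13) (footprint 12.5×11.5) is included at this height (perimeter 48.00 mm); the cube at (0, -3.5) is absent (z outside [9.5, 12.5]); the 19.5×28 cube at (1.5, 10) contributes its full rectangle (perimeter 95.00 mm); Taking the union: the regions partially overlap (shared area 163.25 mm²), so the edge portions inside another operand are dropped and the merged outline is re-measured after clipping — boundary = 133.00 mm. So its perimeter = 133.00 mm. Layer 82 (z = 26.24): the cube is not intersected at this z (z outside [0, 16]); the cube at (5.5, 13) is not intersected at this z (z outside [0.5, 14]); the cube at (0, -3.5) is not intersected at this z (z outside [9.5, 12.5]); the 19.5×28 cube at (1.5, 10) contributes its full rectangle (perimeter 95.00 mm); Merging all regions: only the 19.5×28 cube at (1.5, 10) is present, so the union is just that shape — boundary = 95.00 mm. So its perimeter = 95.00 mm. Layer 24 is larger (133.00 vs 95.00 mm).

layer 24 (z = 7.68 mm)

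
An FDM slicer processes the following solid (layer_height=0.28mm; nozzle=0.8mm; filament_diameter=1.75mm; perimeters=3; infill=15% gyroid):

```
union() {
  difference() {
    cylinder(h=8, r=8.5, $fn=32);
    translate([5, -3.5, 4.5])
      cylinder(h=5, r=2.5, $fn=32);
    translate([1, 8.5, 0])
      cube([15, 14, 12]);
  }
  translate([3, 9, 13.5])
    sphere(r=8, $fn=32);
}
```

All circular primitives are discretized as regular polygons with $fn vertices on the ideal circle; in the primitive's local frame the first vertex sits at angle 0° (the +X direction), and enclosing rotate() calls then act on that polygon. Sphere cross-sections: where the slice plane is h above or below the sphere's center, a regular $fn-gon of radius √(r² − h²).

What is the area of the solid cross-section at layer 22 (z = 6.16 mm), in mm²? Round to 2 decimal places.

229.27 mm²

At z = 6.16 mm: the r=8.5 cylinder gives a regular 32-gon of circumradius 8.5 (constant along its height) (area = (32/2)·8.500²·sin(360°/32) = 225.52 mm²); the r=2.5 cylinder at (5, -3.5) contributes a regular 32-gon of circumradius 2.5 (area = (32/2)·2.500²·sin(360°/32) = 19.51 mm²); the 15×14 cube at (1, 8.5) contributes its full rectangle (area 210.00 mm²); After the difference (first − rest): starting from the r=8.5 cylinder (225.52 mm²), the r=2.5 cylinder at (5, -3.5) partially overlaps it — only the 19.36 mm² overlap (of its 19.51 mm²) is removed, clipping the outline; the 15×14 cube at (1, 8.5) misses the remaining region (no effect) — area = 206.17 mm²; the sphere at (3, 9): section is a regular 32-gon, circumradius = √(r²−h²) = √(8²−7.34²) = 3.182 (area = (32/2)·3.182²·sin(360°/32) = 31.60 mm²); Merging all regions: the regions partially overlap — summed areas 237.77 mm² minus the doubly-counted overlap 8.50 mm² gives 229.27 mm² — area = 229.27 mm². Overall, the cross-section is a single solid region. Net area = 229.27 mm².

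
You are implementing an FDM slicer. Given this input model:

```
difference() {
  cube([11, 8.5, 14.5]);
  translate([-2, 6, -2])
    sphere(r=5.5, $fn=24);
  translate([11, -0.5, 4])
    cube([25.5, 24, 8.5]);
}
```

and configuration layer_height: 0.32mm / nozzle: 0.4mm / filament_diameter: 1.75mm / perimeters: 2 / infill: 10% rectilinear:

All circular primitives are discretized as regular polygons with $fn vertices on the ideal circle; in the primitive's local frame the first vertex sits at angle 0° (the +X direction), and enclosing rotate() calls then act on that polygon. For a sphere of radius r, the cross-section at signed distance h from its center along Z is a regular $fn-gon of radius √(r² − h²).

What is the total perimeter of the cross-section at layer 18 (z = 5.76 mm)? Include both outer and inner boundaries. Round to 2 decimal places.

At z = 5.76 mm: the cube (footprint 11×8.5) is included at this height (perimeter 39.00 mm); the sphere at (-2, 6) is absent (|z−center|=7.760 > r=5.5); the cube at (11, -0.5) is present — its section is the full 25.5×24 rectangle (perimeter 99.00 mm); Subtracting the remaining from the first: starting from the 11×8.5 cube, the 25.5×24 cube at (11, -0.5) misses the remaining region (no effect) — boundary = 39.00 mm. Overall, the cross-section is a single solid region. Total boundary length (outer) = 39.00 mm.

39.00 mm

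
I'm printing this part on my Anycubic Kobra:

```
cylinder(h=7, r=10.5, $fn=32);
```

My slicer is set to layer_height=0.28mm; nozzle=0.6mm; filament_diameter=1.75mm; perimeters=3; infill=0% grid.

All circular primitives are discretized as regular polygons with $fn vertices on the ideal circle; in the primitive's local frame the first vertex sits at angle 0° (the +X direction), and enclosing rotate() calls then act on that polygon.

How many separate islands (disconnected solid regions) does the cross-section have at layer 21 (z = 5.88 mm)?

At z = 5.88 mm: the r=10.5 cylinder gives a regular 32-gon of circumradius 10.5 (constant along its height). Overall, the cross-section is a single solid region. Island count = 1.

1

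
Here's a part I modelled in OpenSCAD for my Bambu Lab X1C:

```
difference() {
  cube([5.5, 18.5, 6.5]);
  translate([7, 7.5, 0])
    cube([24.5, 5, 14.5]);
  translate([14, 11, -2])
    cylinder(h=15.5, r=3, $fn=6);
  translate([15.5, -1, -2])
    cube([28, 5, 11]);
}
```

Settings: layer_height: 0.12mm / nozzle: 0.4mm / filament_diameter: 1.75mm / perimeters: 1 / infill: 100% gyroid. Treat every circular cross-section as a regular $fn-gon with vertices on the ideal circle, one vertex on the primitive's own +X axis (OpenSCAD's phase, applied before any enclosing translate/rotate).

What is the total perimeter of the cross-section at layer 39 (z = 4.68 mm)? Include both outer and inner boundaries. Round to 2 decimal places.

48.00 mm

At z = 4.68 mm: the cube is present — its section is the full 5.5×18.5 rectangle (perimeter 48.00 mm); the cube at (7, 7.5) (footprint 24.5×5) is included at this height (perimeter 59.00 mm); the r=3 cylinder at (14, 11) gives a regular 6-gon of circumradius 3 (constant along its height) (perimeter = 2·6·3.000·sin(180°/6) = 18.00 mm); the 28×5 cube at (15.5, -1) contributes its full rectangle (perimeter 66.00 mm); After the difference (first − rest): starting from the 5.5×18.5 cube, the 24.5×5 cube at (7, 7.5) misses the remaining region (no effect); the r=3 cylinder at (14, 11) misses the remaining region (no effect); the 28×5 cube at (15.5, -1) misses the remaining region (no effect) — boundary = 48.00 mm. Overall, the cross-section is a single solid region. Total boundary length (outer) = 48.00 mm.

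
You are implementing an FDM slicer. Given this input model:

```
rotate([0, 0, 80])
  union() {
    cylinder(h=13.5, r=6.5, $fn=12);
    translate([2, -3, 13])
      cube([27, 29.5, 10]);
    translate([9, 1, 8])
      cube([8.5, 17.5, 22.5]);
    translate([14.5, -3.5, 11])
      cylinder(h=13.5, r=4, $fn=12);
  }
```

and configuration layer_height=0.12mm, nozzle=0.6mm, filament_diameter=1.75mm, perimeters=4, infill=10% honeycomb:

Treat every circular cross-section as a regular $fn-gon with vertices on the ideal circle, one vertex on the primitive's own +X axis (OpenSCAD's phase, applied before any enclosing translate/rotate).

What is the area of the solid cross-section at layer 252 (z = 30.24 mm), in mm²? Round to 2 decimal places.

148.75 mm²

At z = 30.24 mm: the cylinder is absent (z outside [0, 13.5]); the cube at (2, -3) is absent (z outside [13, 23]); the 8.5×17.5 cube at (9, 1) contributes its full rectangle (area 148.75 mm²); the cylinder at (14.5, -3.5) does not reach this height (z outside [11, 24.5]); Merging all regions: only the 8.5×17.5 cube at (9, 1) is present, so the union is just that shape — area = 148.75 mm²; (rotated 80° about Z; rotation is an isometry so areas/perimeters/island counts are preserved). Overall, the cross-section is a single solid region. Net area = 148.75 mm².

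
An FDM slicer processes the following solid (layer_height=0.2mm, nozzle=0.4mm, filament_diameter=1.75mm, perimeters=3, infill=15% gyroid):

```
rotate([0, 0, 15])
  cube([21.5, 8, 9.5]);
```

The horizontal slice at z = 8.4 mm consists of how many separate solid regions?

1

At z = 8.4 mm: the cube is present — its section is the full 21.5×8 rectangle; (whole slice rotated 15° about Z — lengths, areas and connectivity unchanged). The result has 1 disconnected region.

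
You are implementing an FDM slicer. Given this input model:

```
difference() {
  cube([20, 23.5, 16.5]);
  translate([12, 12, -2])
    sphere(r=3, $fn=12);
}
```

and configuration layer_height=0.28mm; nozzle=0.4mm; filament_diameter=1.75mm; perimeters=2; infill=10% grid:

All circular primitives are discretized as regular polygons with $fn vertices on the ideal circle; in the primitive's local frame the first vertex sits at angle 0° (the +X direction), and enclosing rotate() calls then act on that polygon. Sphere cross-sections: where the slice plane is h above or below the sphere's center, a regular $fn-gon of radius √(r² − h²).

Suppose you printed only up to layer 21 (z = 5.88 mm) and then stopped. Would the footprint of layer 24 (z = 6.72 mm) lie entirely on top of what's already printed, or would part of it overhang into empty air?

entirely on top

Compare the two slices. At z = 5.88: the 20×23.5 cube contributes its full rectangle (area 470.00 mm²); the sphere at (12, 12) is not intersected at this z (|z−center|=7.880 > r=3); After the difference (first − rest): none of the subtracted shapes is present at this height, so the 20×23.5 cube is unchanged — area = 470.00 mm². At z = 6.72: the 20×23.5 cube contributes its full rectangle (area 470.00 mm²); the sphere at (12, 12) is not intersected at this z (|z−center|=8.720 > r=3); Subtracting the remaining from the first: none of the subtracted shapes is present at this height, so the 20×23.5 cube is unchanged — area = 470.00 mm². Checking containment: the cross-section at z = 6.72 is a subset of the cross-section at z = 5.88.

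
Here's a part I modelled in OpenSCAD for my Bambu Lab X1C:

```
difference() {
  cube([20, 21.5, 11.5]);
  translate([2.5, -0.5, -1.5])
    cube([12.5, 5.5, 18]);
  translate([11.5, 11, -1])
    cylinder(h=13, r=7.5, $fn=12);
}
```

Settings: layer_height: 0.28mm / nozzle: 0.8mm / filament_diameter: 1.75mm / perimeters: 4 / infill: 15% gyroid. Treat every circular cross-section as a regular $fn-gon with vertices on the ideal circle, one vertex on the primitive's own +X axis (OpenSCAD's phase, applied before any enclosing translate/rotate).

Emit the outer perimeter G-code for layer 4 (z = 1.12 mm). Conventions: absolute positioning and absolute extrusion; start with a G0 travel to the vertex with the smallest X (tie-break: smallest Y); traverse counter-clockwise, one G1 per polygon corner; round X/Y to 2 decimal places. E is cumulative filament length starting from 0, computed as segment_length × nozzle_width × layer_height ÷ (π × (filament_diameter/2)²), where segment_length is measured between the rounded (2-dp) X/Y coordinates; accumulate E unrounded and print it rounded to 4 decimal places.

G0 X0.00 Y0.00 Z1.12
G1 X2.50 Y0.00 E0.2328
G1 X2.50 Y5.00 E0.6985
G1 X7.25 Y5.00 E1.1408
G1 X5.00 Y7.25 E1.4372
G1 X4.00 Y11.00 E1.7986
G1 X5.00 Y14.75 E2.1600
G1 X7.75 Y17.50 E2.5222
G1 X11.50 Y18.50 E2.8836
G1 X15.25 Y17.50 E3.2451
G1 X18.00 Y14.75 E3.6073
G1 X19.00 Y11.00 E3.9687
G1 X18.00 Y7.25 E4.3301
G1 X15.25 Y4.50 E4.6923
G1 X15.00 Y4.44 E4.7163
G1 X15.00 Y0.00 E5.1298
G1 X20.00 Y0.00 E5.5954
G1 X20.00 Y21.50 E7.5977
G1 X0.00 Y21.50 E9.4602
G1 X0.00 Y0.00 E11.4625

At z = 1.12 mm: the 20×21.5 cube contributes its full rectangle; the 12.5×5.5 cube at (2.5, -0.5) contributes its full rectangle; the cylinder at (11.5, 11): section is a regular 12-gon, circumradius r=7.5; After the difference (first − rest): starting from the 20×21.5 cube, the 12.5×5.5 cube at (2.5, -0.5) partially overlaps it — only the 62.50 mm² overlap (of its 68.75 mm²) is removed, clipping the outline; the r=7.5 cylinder at (11.5, 11) partially overlaps it — only the 161.28 mm² overlap (of its 168.75 mm²) is removed, clipping the outline — 1 connected region. The outline is a single polygon with 19 vertices. Extrusion per mm of travel: 0.8 × 0.28 / (π × 0.875²) = 0.093128. Accumulating E over each segment gives final E = 11.4625.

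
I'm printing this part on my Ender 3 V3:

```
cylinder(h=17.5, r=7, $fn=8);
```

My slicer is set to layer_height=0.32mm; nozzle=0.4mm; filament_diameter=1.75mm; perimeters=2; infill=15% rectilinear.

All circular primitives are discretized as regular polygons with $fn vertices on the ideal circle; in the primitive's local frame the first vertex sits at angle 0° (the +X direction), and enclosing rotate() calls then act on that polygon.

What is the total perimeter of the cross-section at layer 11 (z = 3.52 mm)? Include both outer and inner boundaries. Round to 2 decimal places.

42.86 mm

At z = 3.52 mm: the r=7 cylinder contributes a regular 8-gon of circumradius 7 (perimeter = 2·8·7.000·sin(180°/8) = 42.86 mm). Overall, the cross-section is a single solid region. Total boundary length (outer) = 42.86 mm.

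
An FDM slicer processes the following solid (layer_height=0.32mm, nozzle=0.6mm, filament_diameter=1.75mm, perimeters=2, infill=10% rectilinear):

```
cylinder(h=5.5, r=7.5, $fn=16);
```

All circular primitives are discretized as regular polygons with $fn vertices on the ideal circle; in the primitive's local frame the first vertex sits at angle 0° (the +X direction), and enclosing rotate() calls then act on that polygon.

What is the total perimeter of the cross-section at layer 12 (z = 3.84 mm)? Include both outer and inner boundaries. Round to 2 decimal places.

At z = 3.84 mm: the cylinder: section is a regular 16-gon, circumradius r=7.5 (perimeter = 2·16·7.500·sin(180°/16) = 46.82 mm). Overall, the cross-section is a single solid region. Total boundary length (outer) = 46.82 mm.

46.82 mm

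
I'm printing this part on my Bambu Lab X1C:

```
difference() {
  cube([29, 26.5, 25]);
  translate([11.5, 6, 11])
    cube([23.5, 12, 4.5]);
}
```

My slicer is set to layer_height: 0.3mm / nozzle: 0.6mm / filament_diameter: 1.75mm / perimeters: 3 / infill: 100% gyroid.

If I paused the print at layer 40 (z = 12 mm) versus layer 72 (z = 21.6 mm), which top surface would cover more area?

Layer 40 (z = 12): the cube is present — its section is the full 29×26.5 rectangle (area 768.50 mm²); the cube at (11.5, 6) (footprint 23.5×12) is included at this height (area 282.00 mm²); After the difference (first − rest): starting from the 29×26.5 cube (768.50 mm²), the 23.5×12 cube at (11.5, 6) partially overlaps it — only the 210.00 mm² overlap (of its 282.00 mm²) is removed, clipping the outline — area = 558.50 mm². So its area = 558.50 mm². Layer 72 (z = 21.6): the 29×26.5 cube contributes its full rectangle (area 768.50 mm²); the cube at (11.5, 6) is not intersected at this z (z outside [11, 15.5]); After the difference (first − rest): none of the subtracted shapes is present at this height, so the 29×26.5 cube is unchanged — area = 768.50 mm². So its area = 768.50 mm². Layer 72 is larger (768.50 vs 558.50 mm²).

layer 72 (z = 21.6 mm)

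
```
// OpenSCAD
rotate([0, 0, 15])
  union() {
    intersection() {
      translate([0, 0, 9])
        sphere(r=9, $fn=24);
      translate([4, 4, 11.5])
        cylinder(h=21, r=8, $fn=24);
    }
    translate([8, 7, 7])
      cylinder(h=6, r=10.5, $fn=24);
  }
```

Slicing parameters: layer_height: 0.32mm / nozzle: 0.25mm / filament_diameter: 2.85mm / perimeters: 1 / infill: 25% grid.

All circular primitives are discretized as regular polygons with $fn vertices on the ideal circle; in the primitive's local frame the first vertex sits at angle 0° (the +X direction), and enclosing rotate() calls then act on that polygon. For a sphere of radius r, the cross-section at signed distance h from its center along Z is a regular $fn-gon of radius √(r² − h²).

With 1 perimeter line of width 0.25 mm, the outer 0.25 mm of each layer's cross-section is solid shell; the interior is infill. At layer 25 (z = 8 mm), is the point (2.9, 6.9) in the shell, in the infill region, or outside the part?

infill

At z = 8 mm: the r=9 sphere contributes a regular 24-gon of circumradius √(9²−1²) = 8.944; the cylinder at (4, 4) is not intersected at this z (z outside [11.5, 32.5]); Taking the intersection: at least one operand is absent at this height, so nothing remains; the cylinder at (8, 7): section is a regular 24-gon, circumradius r=10.5; Taking the union: only the r=10.5 cylinder at (8, 7) is present, so the union is just that shape — 1 connected region; (rotated 15° about Z; rotation is an isometry so areas/perimeters/island counts are preserved). Overall, the cross-section is a single solid region. Undo the 15° rotation: the query point maps to (4.587, 5.914) in the un-rotated model frame. The nearest boundary edge runs (-2.14, 4.28)→(-1.09, 1.75); distance from the point to it = 6.84 mm. The point is inside the cross-section and 6.84 mm from the nearest boundary — more than the 0.25 mm shell width (1 × 0.25), so it's in the infill interior.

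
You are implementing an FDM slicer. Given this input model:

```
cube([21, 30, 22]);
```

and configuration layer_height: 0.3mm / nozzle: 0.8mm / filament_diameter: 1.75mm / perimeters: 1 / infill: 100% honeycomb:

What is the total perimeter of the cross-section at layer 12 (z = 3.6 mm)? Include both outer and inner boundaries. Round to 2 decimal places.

102.00 mm

At z = 3.6 mm: the 21×30 cube contributes its full rectangle (perimeter 102.00 mm). Overall, the cross-section is a single solid region. Total boundary length (outer) = 102.00 mm.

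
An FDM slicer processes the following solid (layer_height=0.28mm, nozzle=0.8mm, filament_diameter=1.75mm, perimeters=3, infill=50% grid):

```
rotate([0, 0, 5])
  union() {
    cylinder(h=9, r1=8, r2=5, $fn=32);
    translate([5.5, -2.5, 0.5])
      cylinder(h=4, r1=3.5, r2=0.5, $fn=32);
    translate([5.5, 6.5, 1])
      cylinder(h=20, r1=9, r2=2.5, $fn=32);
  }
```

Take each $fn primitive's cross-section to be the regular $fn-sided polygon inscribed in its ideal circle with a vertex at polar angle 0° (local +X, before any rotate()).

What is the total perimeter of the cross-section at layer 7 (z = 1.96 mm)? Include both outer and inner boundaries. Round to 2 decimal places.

68.85 mm

At z = 1.96 mm: the cone (r1=8→r2=5) has section circumradius 7.347 here — a regular 32-gon (perimeter = 2·32·7.347·sin(180°/32) = 46.09 mm); the cone at (5.5, -2.5): at t=0.365 of its height the radius interpolates to r₁+(r₂−r₁)t = 2.405, giving a regular 32-gon of that circumradius (perimeter = 2·32·2.405·sin(180°/32) = 15.09 mm); the cone at (5.5, 6.5): at t=0.048 of its height the radius interpolates to r₁+(r₂−r₁)t = 8.688, giving a regular 32-gon of that circumradius (perimeter = 2·32·8.688·sin(180°/32) = 54.50 mm); Combining (union): the regions partially overlap (shared area 85.65 mm²), so the edge portions inside another operand are dropped and the merged outline is re-measured after clipping — boundary = 68.85 mm; (rotated 5° about Z; rotation is an isometry so areas/perimeters/island counts are preserved). Overall, the cross-section is a single solid region. Total boundary length (outer) = 68.85 mm.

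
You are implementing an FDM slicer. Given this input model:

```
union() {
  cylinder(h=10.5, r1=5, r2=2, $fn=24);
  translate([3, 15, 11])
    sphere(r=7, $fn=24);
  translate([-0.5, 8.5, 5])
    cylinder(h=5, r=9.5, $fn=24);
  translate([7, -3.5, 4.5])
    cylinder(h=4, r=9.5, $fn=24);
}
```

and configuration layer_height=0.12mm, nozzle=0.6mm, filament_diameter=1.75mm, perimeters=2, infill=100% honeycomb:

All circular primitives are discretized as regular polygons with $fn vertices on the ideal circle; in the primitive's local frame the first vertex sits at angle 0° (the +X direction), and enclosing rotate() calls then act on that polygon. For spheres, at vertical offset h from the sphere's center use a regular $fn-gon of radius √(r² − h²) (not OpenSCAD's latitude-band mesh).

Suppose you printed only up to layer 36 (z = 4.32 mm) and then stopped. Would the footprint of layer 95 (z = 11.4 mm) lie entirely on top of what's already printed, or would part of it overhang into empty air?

Compare the two slices. At z = 4.32: the cone: at t=0.411 of its height the radius interpolates to r₁+(r₂−r₁)t = 3.766, giving a regular 24-gon of that circumradius (area = (24/2)·3.766²·sin(360°/24) = 44.04 mm²); the sphere at (3, 15): section is a regular 24-gon, circumradius = √(r²−h²) = √(7²−6.68²) = 2.092 (area = (24/2)·2.092²·sin(360°/24) = 13.60 mm²); the cylinder at (-0.5, 8.5) does not reach this height (z outside [5, 10]); the cylinder at (7, -3.5) is absent (z outside [4.5, 8.5]); Combining (union): the 2 present regions are separate (no shared area or edge), so areas and boundary lengths simply add and each stays a separate island — area = 57.64 mm². At z = 11.4: the cone is not intersected at this z (z outside [0, 10.5]); the sphere at (3, 15): section is a regular 24-gon, circumradius = √(r²−h²) = √(7²−0.4²) = 6.989 (area = (24/2)·6.989²·sin(360°/24) = 151.69 mm²); the cylinder at (-0.5, 8.5) is absent (z outside [5, 10]); the cylinder at (7, -3.5) is absent (z outside [4.5, 8.5]); Taking the union: only the r=7 sphere at (3, 15) is present, so the union is just that shape — area = 151.69 mm². Checking containment: at z = 11.4 the cross-section extends beyond the z = 4.32 cross-section by about 138.09 mm².

part overhangs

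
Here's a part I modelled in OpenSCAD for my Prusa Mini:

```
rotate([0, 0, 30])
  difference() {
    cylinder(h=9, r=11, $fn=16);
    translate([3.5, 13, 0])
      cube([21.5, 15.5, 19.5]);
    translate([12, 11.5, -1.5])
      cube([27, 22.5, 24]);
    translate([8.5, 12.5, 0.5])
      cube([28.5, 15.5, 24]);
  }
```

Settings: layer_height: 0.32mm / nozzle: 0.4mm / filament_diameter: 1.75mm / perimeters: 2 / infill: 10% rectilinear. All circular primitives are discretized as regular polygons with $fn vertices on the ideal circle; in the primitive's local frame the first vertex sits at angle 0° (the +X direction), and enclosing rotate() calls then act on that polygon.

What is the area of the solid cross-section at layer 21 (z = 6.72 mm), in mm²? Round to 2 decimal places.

At z = 6.72 mm: the r=11 cylinder gives a regular 16-gon of circumradius 11 (constant along its height) (area = (16/2)·11.000²·sin(360°/16) = 370.44 mm²); the cube at (3.5, 13) is present — its section is the full 21.5×15.5 rectangle (area 333.25 mm²); the cube at (12, 11.5) is present — its section is the full 27×22.5 rectangle (area 607.50 mm²); the cube at (8.5, 12.5) (footprint 28.5×15.5) is included at this height (area 441.75 mm²); After the difference (first − rest): starting from the r=11 cylinder (370.44 mm²), the 21.5×15.5 cube at (3.5, 13) misses the remaining region (no effect); the 27×22.5 cube at (12, 11.5) misses the remaining region (no effect); the 28.5×15.5 cube at (8.5, 12.5) misses the remaining region (no effect) — area = 370.44 mm²; (rotated 30° about Z; rotation is an isometry so areas/perimeters/island counts are preserved). Overall, the cross-section is a single solid region. Net area = 370.44 mm².

370.44 mm²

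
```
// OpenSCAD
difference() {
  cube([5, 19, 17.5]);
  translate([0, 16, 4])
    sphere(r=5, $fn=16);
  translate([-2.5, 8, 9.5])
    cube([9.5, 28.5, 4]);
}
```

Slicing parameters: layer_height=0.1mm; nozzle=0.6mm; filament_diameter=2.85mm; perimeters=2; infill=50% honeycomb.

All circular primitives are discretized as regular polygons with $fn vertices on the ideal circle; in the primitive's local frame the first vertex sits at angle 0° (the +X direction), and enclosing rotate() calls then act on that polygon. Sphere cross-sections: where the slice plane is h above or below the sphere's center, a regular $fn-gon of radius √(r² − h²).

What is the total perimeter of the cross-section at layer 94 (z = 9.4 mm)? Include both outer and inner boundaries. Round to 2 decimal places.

At z = 9.4 mm: the 5×19 cube contributes its full rectangle (perimeter 48.00 mm); the sphere at (0, 16) is absent (|z−center|=5.400 > r=5); the cube at (-2.5, 8) does not reach this height (z outside [9.5, 13.5]); Taking the first minus the rest: none of the subtracted shapes is present at this height, so the 5×19 cube is unchanged — boundary = 48.00 mm. Overall, the cross-section is a single solid region. Total boundary length (outer) = 48.00 mm.

48.00 mm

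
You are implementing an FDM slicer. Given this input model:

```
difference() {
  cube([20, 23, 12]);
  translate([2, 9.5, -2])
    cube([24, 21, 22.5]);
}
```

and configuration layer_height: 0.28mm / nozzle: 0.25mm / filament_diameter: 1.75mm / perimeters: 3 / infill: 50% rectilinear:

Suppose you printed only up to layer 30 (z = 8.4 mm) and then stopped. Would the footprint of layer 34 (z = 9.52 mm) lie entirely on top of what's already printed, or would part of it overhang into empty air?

entirely on top

Compare the two slices. At z = 8.4: the cube is present — its section is the full 20×23 rectangle (area 460.00 mm²); the 24×21 cube at (2, 9.5) contributes its full rectangle (area 504.00 mm²); Taking the first minus the rest: starting from the 20×23 cube (460.00 mm²), the 24×21 cube at (2, 9.5) partially overlaps it — only the 243.00 mm² overlap (of its 504.00 mm²) is removed, clipping the outline — area = 217.00 mm². At z = 9.52: the cube is present — its section is the full 20×23 rectangle (area 460.00 mm²); the cube at (2, 9.5) is present — its section is the full 24×21 rectangle (area 504.00 mm²); Subtracting the remaining from the first: starting from the 20×23 cube (460.00 mm²), the 24×21 cube at (2, 9.5) partially overlaps it — only the 243.00 mm² overlap (of its 504.00 mm²) is removed, clipping the outline — area = 217.00 mm². Checking containment: the cross-section at z = 9.52 is a subset of the cross-section at z = 8.4.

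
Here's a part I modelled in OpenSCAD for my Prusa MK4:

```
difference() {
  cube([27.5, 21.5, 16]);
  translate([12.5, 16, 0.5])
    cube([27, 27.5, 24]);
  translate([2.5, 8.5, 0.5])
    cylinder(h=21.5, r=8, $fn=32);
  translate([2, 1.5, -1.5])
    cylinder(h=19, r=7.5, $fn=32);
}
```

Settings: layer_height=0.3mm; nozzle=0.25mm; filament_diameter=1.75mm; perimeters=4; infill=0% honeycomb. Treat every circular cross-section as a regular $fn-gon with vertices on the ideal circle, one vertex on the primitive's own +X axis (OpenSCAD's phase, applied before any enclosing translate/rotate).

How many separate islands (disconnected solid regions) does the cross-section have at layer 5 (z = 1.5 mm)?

At z = 1.5 mm: the cube is present — its section is the full 27.5×21.5 rectangle; the 27×27.5 cube at (12.5, 16) contributes its full rectangle; the r=8 cylinder at (2.5, 8.5) contributes a regular 32-gon of circumradius 8; the r=7.5 cylinder at (2, 1.5) contributes a regular 32-gon of circumradius 7.5; Taking the first minus the rest: starting from the 27.5×21.5 cube, the 27×27.5 cube at (12.5, 16) partially overlaps it — only the 82.50 mm² overlap (of its 742.50 mm²) is removed, clipping the outline; the r=8 cylinder at (2.5, 8.5) partially overlaps it — only the 139.09 mm² overlap (of its 199.77 mm²) is removed, clipping the outline; the r=7.5 cylinder at (2, 1.5) partially overlaps it — only the 13.06 mm² overlap (of its 175.58 mm²) is removed, clipping the outline — 1 connected region. Overall, the cross-section is a single solid region. Island count = 1.

1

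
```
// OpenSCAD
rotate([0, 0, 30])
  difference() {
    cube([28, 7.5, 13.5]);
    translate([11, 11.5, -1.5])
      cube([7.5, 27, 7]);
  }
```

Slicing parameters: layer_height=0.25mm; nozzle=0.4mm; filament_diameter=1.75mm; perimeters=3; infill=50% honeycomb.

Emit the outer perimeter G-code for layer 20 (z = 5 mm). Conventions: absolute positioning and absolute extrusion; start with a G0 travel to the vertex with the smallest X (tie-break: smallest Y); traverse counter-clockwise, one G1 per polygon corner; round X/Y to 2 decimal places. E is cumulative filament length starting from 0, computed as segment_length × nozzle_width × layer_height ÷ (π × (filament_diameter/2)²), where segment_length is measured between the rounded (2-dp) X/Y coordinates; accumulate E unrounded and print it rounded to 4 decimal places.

G0 X-3.75 Y6.50 Z5.00
G1 X0.00 Y0.00 E0.3120
G1 X24.25 Y14.00 E1.4761
G1 X20.50 Y20.50 E1.7881
G1 X-3.75 Y6.50 E2.9523

At z = 5 mm: the 28×7.5 cube contributes its full rectangle; the 7.5×27 cube at (11, 11.5) contributes its full rectangle; After the difference (first − rest): starting from the 28×7.5 cube, the 7.5×27 cube at (11, 11.5) misses the remaining region (no effect) — 1 connected region; (rotated 30° about Z; rotation is an isometry so areas/perimeters/island counts are preserved). The outline is a single polygon with 4 vertices. Extrusion per mm of travel: 0.4 × 0.25 / (π × 0.875²) = 0.041575. Accumulating E over each segment gives final E = 2.9523.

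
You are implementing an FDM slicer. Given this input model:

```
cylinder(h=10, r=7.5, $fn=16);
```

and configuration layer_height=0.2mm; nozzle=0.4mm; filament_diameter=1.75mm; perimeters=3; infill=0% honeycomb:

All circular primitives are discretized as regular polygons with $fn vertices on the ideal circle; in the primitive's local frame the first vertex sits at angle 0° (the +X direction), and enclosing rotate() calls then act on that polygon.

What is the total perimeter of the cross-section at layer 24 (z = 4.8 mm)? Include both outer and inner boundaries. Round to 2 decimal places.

At z = 4.8 mm: the r=7.5 cylinder contributes a regular 16-gon of circumradius 7.5 (perimeter = 2·16·7.500·sin(180°/16) = 46.82 mm). Overall, the cross-section is a single solid region. Total boundary length (outer) = 46.82 mm.

46.82 mm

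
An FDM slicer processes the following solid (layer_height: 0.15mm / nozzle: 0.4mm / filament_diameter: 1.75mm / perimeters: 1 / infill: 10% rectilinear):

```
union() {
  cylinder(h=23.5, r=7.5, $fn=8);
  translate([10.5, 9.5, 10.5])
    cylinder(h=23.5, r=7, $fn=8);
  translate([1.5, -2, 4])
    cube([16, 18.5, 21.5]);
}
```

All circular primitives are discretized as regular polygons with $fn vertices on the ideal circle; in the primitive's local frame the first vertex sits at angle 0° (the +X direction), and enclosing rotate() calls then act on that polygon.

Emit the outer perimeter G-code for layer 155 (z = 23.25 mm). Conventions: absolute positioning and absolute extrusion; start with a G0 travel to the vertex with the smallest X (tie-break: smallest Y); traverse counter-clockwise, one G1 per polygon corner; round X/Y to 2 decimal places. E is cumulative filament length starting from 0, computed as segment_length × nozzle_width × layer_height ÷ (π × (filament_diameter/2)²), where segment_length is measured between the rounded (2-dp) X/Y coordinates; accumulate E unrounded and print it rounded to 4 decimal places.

At z = 23.25 mm: the r=7.5 cylinder gives a regular 8-gon of circumradius 7.5 (constant along its height); the r=7 cylinder at (10.5, 9.5) contributes a regular 8-gon of circumradius 7; the 16×18.5 cube at (1.5, -2) contributes its full rectangle; Merging all regions: the regions partially overlap (shared area 178.76 mm²), so overlapping operands fuse into one piece — 1 connected region. The outline is a single polygon with 11 vertices. Extrusion per mm of travel: 0.4 × 0.15 / (π × 0.875²) = 0.024945. Accumulating E over each segment gives final E = 2.2161.

G0 X-7.50 Y0.00 Z23.25
G1 X-5.30 Y-5.30 E0.1431
G1 X0.00 Y-7.50 E0.2863
G1 X5.30 Y-5.30 E0.4294
G1 X6.67 Y-2.00 E0.5186
G1 X17.50 Y-2.00 E0.7887
G1 X17.50 Y16.50 E1.2502
G1 X1.50 Y16.50 E1.6493
G1 X1.50 Y6.88 E1.8893
G1 X0.00 Y7.50 E1.9298
G1 X-5.30 Y5.30 E2.0729
G1 X-7.50 Y0.00 E2.2161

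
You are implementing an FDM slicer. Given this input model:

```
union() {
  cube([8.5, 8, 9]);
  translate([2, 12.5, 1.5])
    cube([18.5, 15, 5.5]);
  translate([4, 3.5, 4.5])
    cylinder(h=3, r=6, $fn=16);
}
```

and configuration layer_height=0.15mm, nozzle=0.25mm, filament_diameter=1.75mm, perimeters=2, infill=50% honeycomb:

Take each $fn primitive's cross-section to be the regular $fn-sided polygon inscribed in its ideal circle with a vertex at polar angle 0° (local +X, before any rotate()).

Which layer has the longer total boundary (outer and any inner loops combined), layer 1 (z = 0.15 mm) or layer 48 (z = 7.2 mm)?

layer 48 (z = 7.2 mm)

Layer 1 (z = 0.15): the cube (footprint 8.5×8) is included at this height (perimeter 33.00 mm); the cube at (2, 12.5) is absent (z outside [1.5, 7]); the cylinder at (4, 3.5) is not intersected at this z (z outside [4.5, 7.5]); Combining (union): only the 8.5×8 cube is present, so the union is just that shape — boundary = 33.00 mm. So its perimeter = 33.00 mm. Layer 48 (z = 7.2): the cube is present — its section is the full 8.5×8 rectangle (perimeter 33.00 mm); the cube at (2, 12.5) does not reach this height (z outside [1.5, 7]); the r=6 cylinder at (4, 3.5) contributes a regular 16-gon of circumradius 6 (perimeter = 2·16·6.000·sin(180°/16) = 37.46 mm); Merging all regions: the regions partially overlap (shared area 67.83 mm²), so the edge portions inside another operand are dropped and the merged outline is re-measured after clipping — boundary = 37.88 mm. So its perimeter = 37.88 mm. Layer 48 is larger (37.88 vs 33.00 mm).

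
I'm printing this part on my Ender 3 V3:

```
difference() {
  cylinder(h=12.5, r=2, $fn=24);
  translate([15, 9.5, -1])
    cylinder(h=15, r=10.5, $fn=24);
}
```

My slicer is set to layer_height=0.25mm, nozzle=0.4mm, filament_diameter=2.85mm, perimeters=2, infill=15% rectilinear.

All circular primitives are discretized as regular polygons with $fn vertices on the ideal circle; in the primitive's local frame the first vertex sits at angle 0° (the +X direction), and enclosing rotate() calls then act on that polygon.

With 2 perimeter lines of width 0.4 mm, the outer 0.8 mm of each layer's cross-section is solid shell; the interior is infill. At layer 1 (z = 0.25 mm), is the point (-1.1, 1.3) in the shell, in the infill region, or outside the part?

shell

At z = 0.25 mm: the cylinder: section is a regular 24-gon, circumradius r=2; the r=10.5 cylinder at (15, 9.5) contributes a regular 24-gon of circumradius 10.5; Taking the first minus the rest: starting from the r=2 cylinder, the r=10.5 cylinder at (15, 9.5) misses the remaining region (no effect) — 1 connected region. Overall, the cross-section is a single solid region. The nearest boundary edge runs (-1.41, 1.41)→(-1.00, 1.73); distance from the point to it = 0.28 mm. The point is inside the cross-section, 0.28 mm from the nearest boundary — within the 0.8 mm shell band (2 × 0.4).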